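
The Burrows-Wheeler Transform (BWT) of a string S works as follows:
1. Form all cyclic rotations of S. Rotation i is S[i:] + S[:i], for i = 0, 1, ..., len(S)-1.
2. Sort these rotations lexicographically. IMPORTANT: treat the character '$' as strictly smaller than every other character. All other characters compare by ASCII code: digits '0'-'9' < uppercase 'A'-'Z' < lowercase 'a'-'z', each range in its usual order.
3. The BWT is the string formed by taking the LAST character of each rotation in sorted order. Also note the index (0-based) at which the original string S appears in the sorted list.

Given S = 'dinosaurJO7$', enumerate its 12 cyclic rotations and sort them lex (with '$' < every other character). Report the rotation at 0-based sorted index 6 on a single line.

All 12 rotations (rotation i = S[i:]+S[:i]):
  rot[0] = dinosaurJO7$
  rot[1] = inosaurJO7$d
  rot[2] = nosaurJO7$di
  rot[3] = osaurJO7$din
  rot[4] = saurJO7$dino
  rot[5] = aurJO7$dinos
  rot[6] = urJO7$dinosa
  rot[7] = rJO7$dinosau
  rot[8] = JO7$dinosaur
  rot[9] = O7$dinosaurJ
  rot[10] = 7$dinosaurJO
  rot[11] = $dinosaurJO7
Sorted (with $ < everything):
  sorted[0] = $dinosaurJO7
  sorted[1] = 7$dinosaurJO
  sorted[2] = JO7$dinosaur
  sorted[3] = O7$dinosaurJ
  sorted[4] = aurJO7$dinos
  sorted[5] = dinosaurJO7$
  sorted[6] = inosaurJO7$d
  sorted[7] = nosaurJO7$di
  sorted[8] = osaurJO7$din
  sorted[9] = rJO7$dinosau
  sorted[10] = saurJO7$dino
  sorted[11] = urJO7$dinosa
sorted[6] = inosaurJO7$d

Answer: inosaurJO7$d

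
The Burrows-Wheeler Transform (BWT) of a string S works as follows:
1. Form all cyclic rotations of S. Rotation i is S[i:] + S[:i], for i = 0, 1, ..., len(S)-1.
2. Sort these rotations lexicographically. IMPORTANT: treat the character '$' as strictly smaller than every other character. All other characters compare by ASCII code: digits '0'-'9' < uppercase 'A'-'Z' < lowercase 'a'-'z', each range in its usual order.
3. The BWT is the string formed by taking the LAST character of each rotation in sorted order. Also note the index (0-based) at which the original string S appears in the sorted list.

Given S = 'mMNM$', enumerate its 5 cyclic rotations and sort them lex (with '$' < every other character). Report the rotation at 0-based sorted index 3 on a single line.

Answer: NM$mM

Derivation:
All 5 rotations (rotation i = S[i:]+S[:i]):
  rot[0] = mMNM$
  rot[1] = MNM$m
  rot[2] = NM$mM
  rot[3] = M$mMN
  rot[4] = $mMNM
Sorted (with $ < everything):
  sorted[0] = $mMNM
  sorted[1] = M$mMN
  sorted[2] = MNM$m
  sorted[3] = NM$mM
  sorted[4] = mMNM$
sorted[3] = NM$mM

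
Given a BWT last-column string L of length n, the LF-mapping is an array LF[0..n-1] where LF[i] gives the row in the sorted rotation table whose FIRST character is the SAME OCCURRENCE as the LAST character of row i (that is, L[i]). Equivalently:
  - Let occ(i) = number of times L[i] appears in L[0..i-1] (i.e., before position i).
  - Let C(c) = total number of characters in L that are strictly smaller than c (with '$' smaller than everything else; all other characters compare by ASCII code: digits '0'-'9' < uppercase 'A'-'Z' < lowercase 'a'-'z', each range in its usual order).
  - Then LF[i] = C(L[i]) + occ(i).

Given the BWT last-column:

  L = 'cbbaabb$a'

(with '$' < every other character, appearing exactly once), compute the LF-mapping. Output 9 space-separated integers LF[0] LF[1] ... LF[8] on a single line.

Answer: 8 4 5 1 2 6 7 0 3

Derivation:
Char counts: '$':1, 'a':3, 'b':4, 'c':1
C (first-col start): C('$')=0, C('a')=1, C('b')=4, C('c')=8
L[0]='c': occ=0, LF[0]=C('c')+0=8+0=8
L[1]='b': occ=0, LF[1]=C('b')+0=4+0=4
L[2]='b': occ=1, LF[2]=C('b')+1=4+1=5
L[3]='a': occ=0, LF[3]=C('a')+0=1+0=1
L[4]='a': occ=1, LF[4]=C('a')+1=1+1=2
L[5]='b': occ=2, LF[5]=C('b')+2=4+2=6
L[6]='b': occ=3, LF[6]=C('b')+3=4+3=7
L[7]='$': occ=0, LF[7]=C('$')+0=0+0=0
L[8]='a': occ=2, LF[8]=C('a')+2=1+2=3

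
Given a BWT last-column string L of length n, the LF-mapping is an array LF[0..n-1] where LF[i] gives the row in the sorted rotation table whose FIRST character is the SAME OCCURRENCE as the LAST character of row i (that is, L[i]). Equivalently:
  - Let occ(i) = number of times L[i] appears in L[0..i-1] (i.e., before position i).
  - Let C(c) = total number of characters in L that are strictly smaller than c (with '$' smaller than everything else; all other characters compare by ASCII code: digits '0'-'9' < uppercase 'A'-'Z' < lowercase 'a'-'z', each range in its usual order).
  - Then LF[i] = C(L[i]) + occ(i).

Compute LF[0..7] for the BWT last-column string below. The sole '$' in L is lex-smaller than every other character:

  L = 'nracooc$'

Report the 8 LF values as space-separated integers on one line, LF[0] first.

Answer: 4 7 1 2 5 6 3 0

Derivation:
Char counts: '$':1, 'a':1, 'c':2, 'n':1, 'o':2, 'r':1
C (first-col start): C('$')=0, C('a')=1, C('c')=2, C('n')=4, C('o')=5, C('r')=7
L[0]='n': occ=0, LF[0]=C('n')+0=4+0=4
L[1]='r': occ=0, LF[1]=C('r')+0=7+0=7
L[2]='a': occ=0, LF[2]=C('a')+0=1+0=1
L[3]='c': occ=0, LF[3]=C('c')+0=2+0=2
L[4]='o': occ=0, LF[4]=C('o')+0=5+0=5
L[5]='o': occ=1, LF[5]=C('o')+1=5+1=6
L[6]='c': occ=1, LF[6]=C('c')+1=2+1=3
L[7]='$': occ=0, LF[7]=C('$')+0=0+0=0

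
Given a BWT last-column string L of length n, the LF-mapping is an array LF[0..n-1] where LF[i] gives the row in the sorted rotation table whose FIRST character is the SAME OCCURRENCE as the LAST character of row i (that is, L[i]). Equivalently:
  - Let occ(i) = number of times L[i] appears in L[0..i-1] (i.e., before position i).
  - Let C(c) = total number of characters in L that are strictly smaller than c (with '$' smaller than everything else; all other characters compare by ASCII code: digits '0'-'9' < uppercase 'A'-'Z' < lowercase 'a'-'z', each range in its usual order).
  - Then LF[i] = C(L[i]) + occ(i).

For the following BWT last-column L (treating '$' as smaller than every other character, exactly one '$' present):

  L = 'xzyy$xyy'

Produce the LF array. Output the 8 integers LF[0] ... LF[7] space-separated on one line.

Char counts: '$':1, 'x':2, 'y':4, 'z':1
C (first-col start): C('$')=0, C('x')=1, C('y')=3, C('z')=7
L[0]='x': occ=0, LF[0]=C('x')+0=1+0=1
L[1]='z': occ=0, LF[1]=C('z')+0=7+0=7
L[2]='y': occ=0, LF[2]=C('y')+0=3+0=3
L[3]='y': occ=1, LF[3]=C('y')+1=3+1=4
L[4]='$': occ=0, LF[4]=C('$')+0=0+0=0
L[5]='x': occ=1, LF[5]=C('x')+1=1+1=2
L[6]='y': occ=2, LF[6]=C('y')+2=3+2=5
L[7]='y': occ=3, LF[7]=C('y')+3=3+3=6

Answer: 1 7 3 4 0 2 5 6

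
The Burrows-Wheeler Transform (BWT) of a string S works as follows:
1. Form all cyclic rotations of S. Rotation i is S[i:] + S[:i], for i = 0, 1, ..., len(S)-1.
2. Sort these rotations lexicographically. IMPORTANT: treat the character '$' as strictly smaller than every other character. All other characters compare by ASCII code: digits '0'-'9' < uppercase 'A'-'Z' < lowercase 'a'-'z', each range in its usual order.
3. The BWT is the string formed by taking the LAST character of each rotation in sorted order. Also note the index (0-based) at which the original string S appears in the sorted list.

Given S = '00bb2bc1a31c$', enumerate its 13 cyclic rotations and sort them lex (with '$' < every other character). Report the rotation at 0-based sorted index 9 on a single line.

All 13 rotations (rotation i = S[i:]+S[:i]):
  rot[0] = 00bb2bc1a31c$
  rot[1] = 0bb2bc1a31c$0
  rot[2] = bb2bc1a31c$00
  rot[3] = b2bc1a31c$00b
  rot[4] = 2bc1a31c$00bb
  rot[5] = bc1a31c$00bb2
  rot[6] = c1a31c$00bb2b
  rot[7] = 1a31c$00bb2bc
  rot[8] = a31c$00bb2bc1
  rot[9] = 31c$00bb2bc1a
  rot[10] = 1c$00bb2bc1a3
  rot[11] = c$00bb2bc1a31
  rot[12] = $00bb2bc1a31c
Sorted (with $ < everything):
  sorted[0] = $00bb2bc1a31c
  sorted[1] = 00bb2bc1a31c$
  sorted[2] = 0bb2bc1a31c$0
  sorted[3] = 1a31c$00bb2bc
  sorted[4] = 1c$00bb2bc1a3
  sorted[5] = 2bc1a31c$00bb
  sorted[6] = 31c$00bb2bc1a
  sorted[7] = a31c$00bb2bc1
  sorted[8] = b2bc1a31c$00b
  sorted[9] = bb2bc1a31c$00
  sorted[10] = bc1a31c$00bb2
  sorted[11] = c$00bb2bc1a31
  sorted[12] = c1a31c$00bb2b
sorted[9] = bb2bc1a31c$00

Answer: bb2bc1a31c$00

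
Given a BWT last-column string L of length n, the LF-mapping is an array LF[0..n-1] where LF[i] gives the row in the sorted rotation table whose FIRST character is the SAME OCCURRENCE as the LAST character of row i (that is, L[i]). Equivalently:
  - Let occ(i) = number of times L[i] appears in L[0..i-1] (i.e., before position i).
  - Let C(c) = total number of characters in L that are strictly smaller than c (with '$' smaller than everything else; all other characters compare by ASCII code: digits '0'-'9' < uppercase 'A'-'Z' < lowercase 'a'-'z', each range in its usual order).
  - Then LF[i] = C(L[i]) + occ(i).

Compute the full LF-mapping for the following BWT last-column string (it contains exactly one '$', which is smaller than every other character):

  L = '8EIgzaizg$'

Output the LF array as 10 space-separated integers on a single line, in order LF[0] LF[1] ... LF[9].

Answer: 1 2 3 5 8 4 7 9 6 0

Derivation:
Char counts: '$':1, '8':1, 'E':1, 'I':1, 'a':1, 'g':2, 'i':1, 'z':2
C (first-col start): C('$')=0, C('8')=1, C('E')=2, C('I')=3, C('a')=4, C('g')=5, C('i')=7, C('z')=8
L[0]='8': occ=0, LF[0]=C('8')+0=1+0=1
L[1]='E': occ=0, LF[1]=C('E')+0=2+0=2
L[2]='I': occ=0, LF[2]=C('I')+0=3+0=3
L[3]='g': occ=0, LF[3]=C('g')+0=5+0=5
L[4]='z': occ=0, LF[4]=C('z')+0=8+0=8
L[5]='a': occ=0, LF[5]=C('a')+0=4+0=4
L[6]='i': occ=0, LF[6]=C('i')+0=7+0=7
L[7]='z': occ=1, LF[7]=C('z')+1=8+1=9
L[8]='g': occ=1, LF[8]=C('g')+1=5+1=6
L[9]='$': occ=0, LF[9]=C('$')+0=0+0=0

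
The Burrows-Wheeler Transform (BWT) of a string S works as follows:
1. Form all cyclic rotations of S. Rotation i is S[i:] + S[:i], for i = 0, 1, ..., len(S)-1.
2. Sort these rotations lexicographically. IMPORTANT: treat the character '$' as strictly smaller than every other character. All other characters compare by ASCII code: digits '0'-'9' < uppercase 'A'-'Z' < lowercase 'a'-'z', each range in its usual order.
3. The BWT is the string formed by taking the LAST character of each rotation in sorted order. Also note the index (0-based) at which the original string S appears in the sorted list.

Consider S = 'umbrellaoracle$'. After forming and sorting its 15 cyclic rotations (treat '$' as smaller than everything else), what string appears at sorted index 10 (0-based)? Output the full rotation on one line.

Answer: mbrellaoracle$u

Derivation:
All 15 rotations (rotation i = S[i:]+S[:i]):
  rot[0] = umbrellaoracle$
  rot[1] = mbrellaoracle$u
  rot[2] = brellaoracle$um
  rot[3] = rellaoracle$umb
  rot[4] = ellaoracle$umbr
  rot[5] = llaoracle$umbre
  rot[6] = laoracle$umbrel
  rot[7] = aoracle$umbrell
  rot[8] = oracle$umbrella
  rot[9] = racle$umbrellao
  rot[10] = acle$umbrellaor
  rot[11] = cle$umbrellaora
  rot[12] = le$umbrellaorac
  rot[13] = e$umbrellaoracl
  rot[14] = $umbrellaoracle
Sorted (with $ < everything):
  sorted[0] = $umbrellaoracle
  sorted[1] = acle$umbrellaor
  sorted[2] = aoracle$umbrell
  sorted[3] = brellaoracle$um
  sorted[4] = cle$umbrellaora
  sorted[5] = e$umbrellaoracl
  sorted[6] = ellaoracle$umbr
  sorted[7] = laoracle$umbrel
  sorted[8] = le$umbrellaorac
  sorted[9] = llaoracle$umbre
  sorted[10] = mbrellaoracle$u
  sorted[11] = oracle$umbrella
  sorted[12] = racle$umbrellao
  sorted[13] = rellaoracle$umb
  sorted[14] = umbrellaoracle$
sorted[10] = mbrellaoracle$u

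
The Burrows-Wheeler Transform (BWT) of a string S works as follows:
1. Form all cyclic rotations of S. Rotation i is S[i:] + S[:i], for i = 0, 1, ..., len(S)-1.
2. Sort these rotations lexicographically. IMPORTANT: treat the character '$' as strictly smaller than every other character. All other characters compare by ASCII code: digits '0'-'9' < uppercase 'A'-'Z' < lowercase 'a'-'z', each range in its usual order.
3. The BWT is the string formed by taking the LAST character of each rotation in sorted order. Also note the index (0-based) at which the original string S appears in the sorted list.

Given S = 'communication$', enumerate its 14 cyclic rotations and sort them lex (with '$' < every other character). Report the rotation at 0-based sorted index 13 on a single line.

Answer: unication$comm

Derivation:
All 14 rotations (rotation i = S[i:]+S[:i]):
  rot[0] = communication$
  rot[1] = ommunication$c
  rot[2] = mmunication$co
  rot[3] = munication$com
  rot[4] = unication$comm
  rot[5] = nication$commu
  rot[6] = ication$commun
  rot[7] = cation$communi
  rot[8] = ation$communic
  rot[9] = tion$communica
  rot[10] = ion$communicat
  rot[11] = on$communicati
  rot[12] = n$communicatio
  rot[13] = $communication
Sorted (with $ < everything):
  sorted[0] = $communication
  sorted[1] = ation$communic
  sorted[2] = cation$communi
  sorted[3] = communication$
  sorted[4] = ication$commun
  sorted[5] = ion$communicat
  sorted[6] = mmunication$co
  sorted[7] = munication$com
  sorted[8] = n$communicatio
  sorted[9] = nication$commu
  sorted[10] = ommunication$c
  sorted[11] = on$communicati
  sorted[12] = tion$communica
  sorted[13] = unication$comm
sorted[13] = unication$comm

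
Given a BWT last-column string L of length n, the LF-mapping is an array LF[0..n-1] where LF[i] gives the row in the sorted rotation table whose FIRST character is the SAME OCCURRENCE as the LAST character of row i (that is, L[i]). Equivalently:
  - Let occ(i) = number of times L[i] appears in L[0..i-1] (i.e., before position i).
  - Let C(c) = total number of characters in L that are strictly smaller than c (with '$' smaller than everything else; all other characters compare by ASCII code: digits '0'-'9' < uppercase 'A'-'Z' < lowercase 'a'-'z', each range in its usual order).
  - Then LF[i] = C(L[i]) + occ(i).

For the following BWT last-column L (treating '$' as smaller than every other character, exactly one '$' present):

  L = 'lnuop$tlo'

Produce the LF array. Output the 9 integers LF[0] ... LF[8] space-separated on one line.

Char counts: '$':1, 'l':2, 'n':1, 'o':2, 'p':1, 't':1, 'u':1
C (first-col start): C('$')=0, C('l')=1, C('n')=3, C('o')=4, C('p')=6, C('t')=7, C('u')=8
L[0]='l': occ=0, LF[0]=C('l')+0=1+0=1
L[1]='n': occ=0, LF[1]=C('n')+0=3+0=3
L[2]='u': occ=0, LF[2]=C('u')+0=8+0=8
L[3]='o': occ=0, LF[3]=C('o')+0=4+0=4
L[4]='p': occ=0, LF[4]=C('p')+0=6+0=6
L[5]='$': occ=0, LF[5]=C('$')+0=0+0=0
L[6]='t': occ=0, LF[6]=C('t')+0=7+0=7
L[7]='l': occ=1, LF[7]=C('l')+1=1+1=2
L[8]='o': occ=1, LF[8]=C('o')+1=4+1=5

Answer: 1 3 8 4 6 0 7 2 5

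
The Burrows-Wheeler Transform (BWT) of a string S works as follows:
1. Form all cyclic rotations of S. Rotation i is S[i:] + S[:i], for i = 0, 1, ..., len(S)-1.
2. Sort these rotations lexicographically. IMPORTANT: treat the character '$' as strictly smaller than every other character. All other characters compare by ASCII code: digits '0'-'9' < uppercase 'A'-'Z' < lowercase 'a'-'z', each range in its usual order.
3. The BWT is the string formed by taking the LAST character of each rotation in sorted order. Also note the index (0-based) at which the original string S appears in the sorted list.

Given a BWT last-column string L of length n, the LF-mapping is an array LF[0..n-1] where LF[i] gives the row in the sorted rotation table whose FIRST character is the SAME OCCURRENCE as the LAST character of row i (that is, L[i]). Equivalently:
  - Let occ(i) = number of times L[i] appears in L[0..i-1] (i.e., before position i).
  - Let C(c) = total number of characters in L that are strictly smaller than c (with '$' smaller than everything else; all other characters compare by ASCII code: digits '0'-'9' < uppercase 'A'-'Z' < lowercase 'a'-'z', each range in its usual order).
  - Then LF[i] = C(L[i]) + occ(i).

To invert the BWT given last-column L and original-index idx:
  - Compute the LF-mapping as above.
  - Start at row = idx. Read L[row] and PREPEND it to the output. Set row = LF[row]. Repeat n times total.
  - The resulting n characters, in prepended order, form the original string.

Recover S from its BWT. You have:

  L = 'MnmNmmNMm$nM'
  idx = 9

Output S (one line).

Answer: mmNmMmNMnnM$

Derivation:
LF mapping: 1 10 6 4 7 8 5 2 9 0 11 3
Walk LF starting at row 9, prepending L[row]:
  step 1: row=9, L[9]='$', prepend. Next row=LF[9]=0
  step 2: row=0, L[0]='M', prepend. Next row=LF[0]=1
  step 3: row=1, L[1]='n', prepend. Next row=LF[1]=10
  step 4: row=10, L[10]='n', prepend. Next row=LF[10]=11
  step 5: row=11, L[11]='M', prepend. Next row=LF[11]=3
  step 6: row=3, L[3]='N', prepend. Next row=LF[3]=4
  step 7: row=4, L[4]='m', prepend. Next row=LF[4]=7
  step 8: row=7, L[7]='M', prepend. Next row=LF[7]=2
  step 9: row=2, L[2]='m', prepend. Next row=LF[2]=6
  step 10: row=6, L[6]='N', prepend. Next row=LF[6]=5
  step 11: row=5, L[5]='m', prepend. Next row=LF[5]=8
  step 12: row=8, L[8]='m', prepend. Next row=LF[8]=9
Reversed output: mmNmMmNMnnM$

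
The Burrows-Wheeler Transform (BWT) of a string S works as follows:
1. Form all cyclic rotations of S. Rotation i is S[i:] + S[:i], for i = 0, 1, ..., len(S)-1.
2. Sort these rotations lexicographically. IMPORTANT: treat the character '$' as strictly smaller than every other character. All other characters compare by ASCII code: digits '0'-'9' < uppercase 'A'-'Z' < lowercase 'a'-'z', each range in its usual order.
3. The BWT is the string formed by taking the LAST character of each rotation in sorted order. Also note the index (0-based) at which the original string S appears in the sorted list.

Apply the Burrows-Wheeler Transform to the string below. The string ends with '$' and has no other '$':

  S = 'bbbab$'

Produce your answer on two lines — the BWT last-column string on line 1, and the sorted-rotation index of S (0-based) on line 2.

Answer: bbabb$
5

Derivation:
All 6 rotations (rotation i = S[i:]+S[:i]):
  rot[0] = bbbab$
  rot[1] = bbab$b
  rot[2] = bab$bb
  rot[3] = ab$bbb
  rot[4] = b$bbba
  rot[5] = $bbbab
Sorted (with $ < everything):
  sorted[0] = $bbbab  (last char: 'b')
  sorted[1] = ab$bbb  (last char: 'b')
  sorted[2] = b$bbba  (last char: 'a')
  sorted[3] = bab$bb  (last char: 'b')
  sorted[4] = bbab$b  (last char: 'b')
  sorted[5] = bbbab$  (last char: '$')
Last column: bbabb$
Original string S is at sorted index 5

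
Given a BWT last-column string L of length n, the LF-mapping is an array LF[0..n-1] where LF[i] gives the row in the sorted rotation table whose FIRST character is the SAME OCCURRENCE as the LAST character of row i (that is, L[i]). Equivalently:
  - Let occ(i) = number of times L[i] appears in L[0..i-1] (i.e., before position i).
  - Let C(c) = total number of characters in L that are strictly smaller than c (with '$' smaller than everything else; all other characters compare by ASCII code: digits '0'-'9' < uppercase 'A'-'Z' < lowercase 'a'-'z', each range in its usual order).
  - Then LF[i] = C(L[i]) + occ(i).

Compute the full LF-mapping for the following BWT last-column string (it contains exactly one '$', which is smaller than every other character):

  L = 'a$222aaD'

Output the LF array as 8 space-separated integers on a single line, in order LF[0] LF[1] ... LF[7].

Answer: 5 0 1 2 3 6 7 4

Derivation:
Char counts: '$':1, '2':3, 'D':1, 'a':3
C (first-col start): C('$')=0, C('2')=1, C('D')=4, C('a')=5
L[0]='a': occ=0, LF[0]=C('a')+0=5+0=5
L[1]='$': occ=0, LF[1]=C('$')+0=0+0=0
L[2]='2': occ=0, LF[2]=C('2')+0=1+0=1
L[3]='2': occ=1, LF[3]=C('2')+1=1+1=2
L[4]='2': occ=2, LF[4]=C('2')+2=1+2=3
L[5]='a': occ=1, LF[5]=C('a')+1=5+1=6
L[6]='a': occ=2, LF[6]=C('a')+2=5+2=7
L[7]='D': occ=0, LF[7]=C('D')+0=4+0=4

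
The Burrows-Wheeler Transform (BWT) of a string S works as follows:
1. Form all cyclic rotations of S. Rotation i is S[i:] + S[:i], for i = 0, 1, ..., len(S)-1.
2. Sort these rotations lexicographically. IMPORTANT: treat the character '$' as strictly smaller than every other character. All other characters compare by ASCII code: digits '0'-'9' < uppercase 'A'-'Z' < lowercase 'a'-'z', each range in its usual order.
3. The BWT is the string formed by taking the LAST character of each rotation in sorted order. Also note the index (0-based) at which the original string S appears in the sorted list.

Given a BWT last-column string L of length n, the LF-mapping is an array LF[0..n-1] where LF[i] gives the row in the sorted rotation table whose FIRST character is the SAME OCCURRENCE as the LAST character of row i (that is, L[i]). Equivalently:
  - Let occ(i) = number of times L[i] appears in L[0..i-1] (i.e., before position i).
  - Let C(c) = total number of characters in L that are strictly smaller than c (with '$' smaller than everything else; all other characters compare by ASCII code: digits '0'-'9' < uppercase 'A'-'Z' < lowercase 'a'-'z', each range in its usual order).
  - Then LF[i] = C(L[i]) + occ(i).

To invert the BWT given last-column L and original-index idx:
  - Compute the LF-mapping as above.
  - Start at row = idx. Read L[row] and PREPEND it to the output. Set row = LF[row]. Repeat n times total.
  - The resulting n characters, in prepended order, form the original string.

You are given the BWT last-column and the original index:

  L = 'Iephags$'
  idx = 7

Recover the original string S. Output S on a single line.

Answer: spagheI$

Derivation:
LF mapping: 1 3 6 5 2 4 7 0
Walk LF starting at row 7, prepending L[row]:
  step 1: row=7, L[7]='$', prepend. Next row=LF[7]=0
  step 2: row=0, L[0]='I', prepend. Next row=LF[0]=1
  step 3: row=1, L[1]='e', prepend. Next row=LF[1]=3
  step 4: row=3, L[3]='h', prepend. Next row=LF[3]=5
  step 5: row=5, L[5]='g', prepend. Next row=LF[5]=4
  step 6: row=4, L[4]='a', prepend. Next row=LF[4]=2
  step 7: row=2, L[2]='p', prepend. Next row=LF[2]=6
  step 8: row=6, L[6]='s', prepend. Next row=LF[6]=7
Reversed output: spagheI$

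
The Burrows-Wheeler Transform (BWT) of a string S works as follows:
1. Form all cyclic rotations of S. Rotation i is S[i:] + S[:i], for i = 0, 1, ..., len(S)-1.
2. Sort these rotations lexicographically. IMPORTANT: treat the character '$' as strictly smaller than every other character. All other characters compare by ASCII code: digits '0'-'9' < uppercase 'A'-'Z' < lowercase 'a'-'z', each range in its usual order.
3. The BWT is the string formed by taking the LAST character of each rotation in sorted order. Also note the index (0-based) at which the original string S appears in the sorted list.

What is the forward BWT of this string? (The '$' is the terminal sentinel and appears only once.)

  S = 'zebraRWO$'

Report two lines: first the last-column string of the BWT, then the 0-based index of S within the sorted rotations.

Answer: OWaRrezb$
8

Derivation:
All 9 rotations (rotation i = S[i:]+S[:i]):
  rot[0] = zebraRWO$
  rot[1] = ebraRWO$z
  rot[2] = braRWO$ze
  rot[3] = raRWO$zeb
  rot[4] = aRWO$zebr
  rot[5] = RWO$zebra
  rot[6] = WO$zebraR
  rot[7] = O$zebraRW
  rot[8] = $zebraRWO
Sorted (with $ < everything):
  sorted[0] = $zebraRWO  (last char: 'O')
  sorted[1] = O$zebraRW  (last char: 'W')
  sorted[2] = RWO$zebra  (last char: 'a')
  sorted[3] = WO$zebraR  (last char: 'R')
  sorted[4] = aRWO$zebr  (last char: 'r')
  sorted[5] = braRWO$ze  (last char: 'e')
  sorted[6] = ebraRWO$z  (last char: 'z')
  sorted[7] = raRWO$zeb  (last char: 'b')
  sorted[8] = zebraRWO$  (last char: '$')
Last column: OWaRrezb$
Original string S is at sorted index 8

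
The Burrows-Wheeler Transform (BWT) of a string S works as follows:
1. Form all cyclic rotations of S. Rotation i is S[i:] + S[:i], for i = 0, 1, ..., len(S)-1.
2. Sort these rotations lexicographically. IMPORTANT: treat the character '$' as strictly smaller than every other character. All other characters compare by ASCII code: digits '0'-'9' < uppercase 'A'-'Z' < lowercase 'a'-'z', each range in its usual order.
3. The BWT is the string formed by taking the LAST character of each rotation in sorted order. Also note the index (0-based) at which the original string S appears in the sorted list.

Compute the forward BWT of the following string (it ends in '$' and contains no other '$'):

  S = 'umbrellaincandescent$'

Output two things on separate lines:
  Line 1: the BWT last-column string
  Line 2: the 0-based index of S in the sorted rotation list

All 21 rotations (rotation i = S[i:]+S[:i]):
  rot[0] = umbrellaincandescent$
  rot[1] = mbrellaincandescent$u
  rot[2] = brellaincandescent$um
  rot[3] = rellaincandescent$umb
  rot[4] = ellaincandescent$umbr
  rot[5] = llaincandescent$umbre
  rot[6] = laincandescent$umbrel
  rot[7] = aincandescent$umbrell
  rot[8] = incandescent$umbrella
  rot[9] = ncandescent$umbrellai
  rot[10] = candescent$umbrellain
  rot[11] = andescent$umbrellainc
  rot[12] = ndescent$umbrellainca
  rot[13] = descent$umbrellaincan
  rot[14] = escent$umbrellaincand
  rot[15] = scent$umbrellaincande
  rot[16] = cent$umbrellaincandes
  rot[17] = ent$umbrellaincandesc
  rot[18] = nt$umbrellaincandesce
  rot[19] = t$umbrellaincandescen
  rot[20] = $umbrellaincandescent
Sorted (with $ < everything):
  sorted[0] = $umbrellaincandescent  (last char: 't')
  sorted[1] = aincandescent$umbrell  (last char: 'l')
  sorted[2] = andescent$umbrellainc  (last char: 'c')
  sorted[3] = brellaincandescent$um  (last char: 'm')
  sorted[4] = candescent$umbrellain  (last char: 'n')
  sorted[5] = cent$umbrellaincandes  (last char: 's')
  sorted[6] = descent$umbrellaincan  (last char: 'n')
  sorted[7] = ellaincandescent$umbr  (last char: 'r')
  sorted[8] = ent$umbrellaincandesc  (last char: 'c')
  sorted[9] = escent$umbrellaincand  (last char: 'd')
  sorted[10] = incandescent$umbrella  (last char: 'a')
  sorted[11] = laincandescent$umbrel  (last char: 'l')
  sorted[12] = llaincandescent$umbre  (last char: 'e')
  sorted[13] = mbrellaincandescent$u  (last char: 'u')
  sorted[14] = ncandescent$umbrellai  (last char: 'i')
  sorted[15] = ndescent$umbrellainca  (last char: 'a')
  sorted[16] = nt$umbrellaincandesce  (last char: 'e')
  sorted[17] = rellaincandescent$umb  (last char: 'b')
  sorted[18] = scent$umbrellaincande  (last char: 'e')
  sorted[19] = t$umbrellaincandescen  (last char: 'n')
  sorted[20] = umbrellaincandescent$  (last char: '$')
Last column: tlcmnsnrcdaleuiaeben$
Original string S is at sorted index 20

Answer: tlcmnsnrcdaleuiaeben$
20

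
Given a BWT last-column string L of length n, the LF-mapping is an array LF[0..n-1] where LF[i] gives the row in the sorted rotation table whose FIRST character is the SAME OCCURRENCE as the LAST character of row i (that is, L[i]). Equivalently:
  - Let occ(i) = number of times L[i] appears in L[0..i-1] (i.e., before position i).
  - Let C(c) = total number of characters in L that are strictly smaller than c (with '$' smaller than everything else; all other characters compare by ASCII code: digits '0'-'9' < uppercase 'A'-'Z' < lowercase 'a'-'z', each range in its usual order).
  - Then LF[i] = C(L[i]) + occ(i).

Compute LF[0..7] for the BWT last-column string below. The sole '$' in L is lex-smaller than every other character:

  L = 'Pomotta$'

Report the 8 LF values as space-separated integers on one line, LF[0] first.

Answer: 1 4 3 5 6 7 2 0

Derivation:
Char counts: '$':1, 'P':1, 'a':1, 'm':1, 'o':2, 't':2
C (first-col start): C('$')=0, C('P')=1, C('a')=2, C('m')=3, C('o')=4, C('t')=6
L[0]='P': occ=0, LF[0]=C('P')+0=1+0=1
L[1]='o': occ=0, LF[1]=C('o')+0=4+0=4
L[2]='m': occ=0, LF[2]=C('m')+0=3+0=3
L[3]='o': occ=1, LF[3]=C('o')+1=4+1=5
L[4]='t': occ=0, LF[4]=C('t')+0=6+0=6
L[5]='t': occ=1, LF[5]=C('t')+1=6+1=7
L[6]='a': occ=0, LF[6]=C('a')+0=2+0=2
L[7]='$': occ=0, LF[7]=C('$')+0=0+0=0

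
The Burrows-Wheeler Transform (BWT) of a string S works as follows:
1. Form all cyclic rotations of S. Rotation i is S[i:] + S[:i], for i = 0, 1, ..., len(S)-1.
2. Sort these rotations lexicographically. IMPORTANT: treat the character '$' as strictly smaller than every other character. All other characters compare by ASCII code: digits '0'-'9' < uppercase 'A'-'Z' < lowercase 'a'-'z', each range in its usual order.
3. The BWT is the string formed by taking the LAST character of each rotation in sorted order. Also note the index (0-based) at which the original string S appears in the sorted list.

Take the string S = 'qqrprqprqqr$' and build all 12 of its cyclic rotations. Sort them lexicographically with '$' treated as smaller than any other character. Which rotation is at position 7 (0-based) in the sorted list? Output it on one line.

Answer: qrprqprqqr$q

Derivation:
All 12 rotations (rotation i = S[i:]+S[:i]):
  rot[0] = qqrprqprqqr$
  rot[1] = qrprqprqqr$q
  rot[2] = rprqprqqr$qq
  rot[3] = prqprqqr$qqr
  rot[4] = rqprqqr$qqrp
  rot[5] = qprqqr$qqrpr
  rot[6] = prqqr$qqrprq
  rot[7] = rqqr$qqrprqp
  rot[8] = qqr$qqrprqpr
  rot[9] = qr$qqrprqprq
  rot[10] = r$qqrprqprqq
  rot[11] = $qqrprqprqqr
Sorted (with $ < everything):
  sorted[0] = $qqrprqprqqr
  sorted[1] = prqprqqr$qqr
  sorted[2] = prqqr$qqrprq
  sorted[3] = qprqqr$qqrpr
  sorted[4] = qqr$qqrprqpr
  sorted[5] = qqrprqprqqr$
  sorted[6] = qr$qqrprqprq
  sorted[7] = qrprqprqqr$q
  sorted[8] = r$qqrprqprqq
  sorted[9] = rprqprqqr$qq
  sorted[10] = rqprqqr$qqrp
  sorted[11] = rqqr$qqrprqp
sorted[7] = qrprqprqqr$q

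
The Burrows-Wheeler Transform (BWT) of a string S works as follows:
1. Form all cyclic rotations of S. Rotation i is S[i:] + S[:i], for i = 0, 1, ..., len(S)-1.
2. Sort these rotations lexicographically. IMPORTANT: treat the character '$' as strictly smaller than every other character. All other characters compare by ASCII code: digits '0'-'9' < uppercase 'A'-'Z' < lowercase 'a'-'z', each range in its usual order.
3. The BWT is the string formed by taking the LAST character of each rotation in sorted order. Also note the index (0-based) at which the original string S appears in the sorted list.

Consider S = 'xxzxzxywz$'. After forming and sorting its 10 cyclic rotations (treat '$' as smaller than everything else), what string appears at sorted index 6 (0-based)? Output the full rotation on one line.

Answer: ywz$xxzxzx

Derivation:
All 10 rotations (rotation i = S[i:]+S[:i]):
  rot[0] = xxzxzxywz$
  rot[1] = xzxzxywz$x
  rot[2] = zxzxywz$xx
  rot[3] = xzxywz$xxz
  rot[4] = zxywz$xxzx
  rot[5] = xywz$xxzxz
  rot[6] = ywz$xxzxzx
  rot[7] = wz$xxzxzxy
  rot[8] = z$xxzxzxyw
  rot[9] = $xxzxzxywz
Sorted (with $ < everything):
  sorted[0] = $xxzxzxywz
  sorted[1] = wz$xxzxzxy
  sorted[2] = xxzxzxywz$
  sorted[3] = xywz$xxzxz
  sorted[4] = xzxywz$xxz
  sorted[5] = xzxzxywz$x
  sorted[6] = ywz$xxzxzx
  sorted[7] = z$xxzxzxyw
  sorted[8] = zxywz$xxzx
  sorted[9] = zxzxywz$xx
sorted[6] = ywz$xxzxzx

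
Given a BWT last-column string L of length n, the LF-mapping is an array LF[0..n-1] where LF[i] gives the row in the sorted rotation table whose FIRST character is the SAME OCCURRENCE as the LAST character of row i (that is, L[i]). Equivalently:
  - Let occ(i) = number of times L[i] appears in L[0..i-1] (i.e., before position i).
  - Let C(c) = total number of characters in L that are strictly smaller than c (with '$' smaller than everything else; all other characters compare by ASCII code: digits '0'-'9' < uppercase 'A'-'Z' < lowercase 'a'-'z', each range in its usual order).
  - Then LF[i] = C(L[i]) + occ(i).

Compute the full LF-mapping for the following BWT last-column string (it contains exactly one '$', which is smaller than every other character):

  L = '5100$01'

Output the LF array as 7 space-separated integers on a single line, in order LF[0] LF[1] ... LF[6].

Char counts: '$':1, '0':3, '1':2, '5':1
C (first-col start): C('$')=0, C('0')=1, C('1')=4, C('5')=6
L[0]='5': occ=0, LF[0]=C('5')+0=6+0=6
L[1]='1': occ=0, LF[1]=C('1')+0=4+0=4
L[2]='0': occ=0, LF[2]=C('0')+0=1+0=1
L[3]='0': occ=1, LF[3]=C('0')+1=1+1=2
L[4]='$': occ=0, LF[4]=C('$')+0=0+0=0
L[5]='0': occ=2, LF[5]=C('0')+2=1+2=3
L[6]='1': occ=1, LF[6]=C('1')+1=4+1=5

Answer: 6 4 1 2 0 3 5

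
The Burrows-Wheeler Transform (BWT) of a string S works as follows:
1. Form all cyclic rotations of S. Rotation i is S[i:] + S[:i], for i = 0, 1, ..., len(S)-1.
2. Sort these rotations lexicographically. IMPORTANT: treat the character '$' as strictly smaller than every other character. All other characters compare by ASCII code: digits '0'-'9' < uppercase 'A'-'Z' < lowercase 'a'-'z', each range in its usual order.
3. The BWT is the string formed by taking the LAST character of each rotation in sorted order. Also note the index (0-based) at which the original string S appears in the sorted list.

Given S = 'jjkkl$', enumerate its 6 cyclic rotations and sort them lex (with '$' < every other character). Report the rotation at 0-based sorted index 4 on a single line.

Answer: kl$jjk

Derivation:
All 6 rotations (rotation i = S[i:]+S[:i]):
  rot[0] = jjkkl$
  rot[1] = jkkl$j
  rot[2] = kkl$jj
  rot[3] = kl$jjk
  rot[4] = l$jjkk
  rot[5] = $jjkkl
Sorted (with $ < everything):
  sorted[0] = $jjkkl
  sorted[1] = jjkkl$
  sorted[2] = jkkl$j
  sorted[3] = kkl$jj
  sorted[4] = kl$jjk
  sorted[5] = l$jjkk
sorted[4] = kl$jjk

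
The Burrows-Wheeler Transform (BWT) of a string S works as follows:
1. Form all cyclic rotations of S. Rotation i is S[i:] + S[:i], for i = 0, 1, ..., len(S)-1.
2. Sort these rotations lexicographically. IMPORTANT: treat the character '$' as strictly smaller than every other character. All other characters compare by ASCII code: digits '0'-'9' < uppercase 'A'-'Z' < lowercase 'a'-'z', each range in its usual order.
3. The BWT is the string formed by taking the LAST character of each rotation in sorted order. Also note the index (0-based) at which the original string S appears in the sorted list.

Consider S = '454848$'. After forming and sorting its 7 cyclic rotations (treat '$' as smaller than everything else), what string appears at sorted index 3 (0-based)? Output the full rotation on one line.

Answer: 4848$45

Derivation:
All 7 rotations (rotation i = S[i:]+S[:i]):
  rot[0] = 454848$
  rot[1] = 54848$4
  rot[2] = 4848$45
  rot[3] = 848$454
  rot[4] = 48$4548
  rot[5] = 8$45484
  rot[6] = $454848
Sorted (with $ < everything):
  sorted[0] = $454848
  sorted[1] = 454848$
  sorted[2] = 48$4548
  sorted[3] = 4848$45
  sorted[4] = 54848$4
  sorted[5] = 8$45484
  sorted[6] = 848$454
sorted[3] = 4848$45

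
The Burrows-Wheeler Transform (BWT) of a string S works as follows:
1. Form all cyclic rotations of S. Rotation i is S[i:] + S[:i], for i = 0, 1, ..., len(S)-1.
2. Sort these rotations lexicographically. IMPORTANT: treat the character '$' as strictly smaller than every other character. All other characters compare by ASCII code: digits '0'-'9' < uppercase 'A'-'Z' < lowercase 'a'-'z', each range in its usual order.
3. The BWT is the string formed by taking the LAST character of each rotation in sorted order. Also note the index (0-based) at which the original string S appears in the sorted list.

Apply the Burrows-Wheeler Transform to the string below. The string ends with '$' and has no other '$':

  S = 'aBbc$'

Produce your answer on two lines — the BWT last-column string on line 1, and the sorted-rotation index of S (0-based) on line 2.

Answer: ca$Bb
2

Derivation:
All 5 rotations (rotation i = S[i:]+S[:i]):
  rot[0] = aBbc$
  rot[1] = Bbc$a
  rot[2] = bc$aB
  rot[3] = c$aBb
  rot[4] = $aBbc
Sorted (with $ < everything):
  sorted[0] = $aBbc  (last char: 'c')
  sorted[1] = Bbc$a  (last char: 'a')
  sorted[2] = aBbc$  (last char: '$')
  sorted[3] = bc$aB  (last char: 'B')
  sorted[4] = c$aBb  (last char: 'b')
Last column: ca$Bb
Original string S is at sorted index 2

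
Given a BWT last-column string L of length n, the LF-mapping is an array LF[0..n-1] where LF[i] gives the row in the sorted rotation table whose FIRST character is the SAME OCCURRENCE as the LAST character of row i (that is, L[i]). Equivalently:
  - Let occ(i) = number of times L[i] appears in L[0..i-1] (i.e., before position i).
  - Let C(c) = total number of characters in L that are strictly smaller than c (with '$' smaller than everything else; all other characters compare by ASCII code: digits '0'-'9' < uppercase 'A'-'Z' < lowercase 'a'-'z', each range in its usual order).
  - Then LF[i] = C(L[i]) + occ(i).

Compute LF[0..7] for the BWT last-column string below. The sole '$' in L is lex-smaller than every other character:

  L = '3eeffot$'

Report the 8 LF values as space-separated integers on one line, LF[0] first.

Char counts: '$':1, '3':1, 'e':2, 'f':2, 'o':1, 't':1
C (first-col start): C('$')=0, C('3')=1, C('e')=2, C('f')=4, C('o')=6, C('t')=7
L[0]='3': occ=0, LF[0]=C('3')+0=1+0=1
L[1]='e': occ=0, LF[1]=C('e')+0=2+0=2
L[2]='e': occ=1, LF[2]=C('e')+1=2+1=3
L[3]='f': occ=0, LF[3]=C('f')+0=4+0=4
L[4]='f': occ=1, LF[4]=C('f')+1=4+1=5
L[5]='o': occ=0, LF[5]=C('o')+0=6+0=6
L[6]='t': occ=0, LF[6]=C('t')+0=7+0=7
L[7]='$': occ=0, LF[7]=C('$')+0=0+0=0

Answer: 1 2 3 4 5 6 7 0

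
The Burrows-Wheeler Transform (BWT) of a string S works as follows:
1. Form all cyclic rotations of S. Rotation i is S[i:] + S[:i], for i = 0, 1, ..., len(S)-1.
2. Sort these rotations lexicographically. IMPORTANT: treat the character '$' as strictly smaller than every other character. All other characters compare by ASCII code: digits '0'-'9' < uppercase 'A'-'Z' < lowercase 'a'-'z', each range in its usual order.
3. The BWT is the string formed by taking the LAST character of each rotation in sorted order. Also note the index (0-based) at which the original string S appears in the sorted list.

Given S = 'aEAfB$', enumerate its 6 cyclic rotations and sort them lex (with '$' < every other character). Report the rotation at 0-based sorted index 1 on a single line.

Answer: AfB$aE

Derivation:
All 6 rotations (rotation i = S[i:]+S[:i]):
  rot[0] = aEAfB$
  rot[1] = EAfB$a
  rot[2] = AfB$aE
  rot[3] = fB$aEA
  rot[4] = B$aEAf
  rot[5] = $aEAfB
Sorted (with $ < everything):
  sorted[0] = $aEAfB
  sorted[1] = AfB$aE
  sorted[2] = B$aEAf
  sorted[3] = EAfB$a
  sorted[4] = aEAfB$
  sorted[5] = fB$aEA
sorted[1] = AfB$aE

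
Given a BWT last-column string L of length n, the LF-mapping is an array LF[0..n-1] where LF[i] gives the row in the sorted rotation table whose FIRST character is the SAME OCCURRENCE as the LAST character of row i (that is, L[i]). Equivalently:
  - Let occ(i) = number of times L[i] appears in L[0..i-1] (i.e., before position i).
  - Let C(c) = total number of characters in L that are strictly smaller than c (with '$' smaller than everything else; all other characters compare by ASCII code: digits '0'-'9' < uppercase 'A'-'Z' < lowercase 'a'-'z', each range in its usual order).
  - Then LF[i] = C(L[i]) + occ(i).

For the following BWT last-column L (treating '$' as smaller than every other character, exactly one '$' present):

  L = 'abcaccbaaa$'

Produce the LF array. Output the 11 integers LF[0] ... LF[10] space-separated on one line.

Char counts: '$':1, 'a':5, 'b':2, 'c':3
C (first-col start): C('$')=0, C('a')=1, C('b')=6, C('c')=8
L[0]='a': occ=0, LF[0]=C('a')+0=1+0=1
L[1]='b': occ=0, LF[1]=C('b')+0=6+0=6
L[2]='c': occ=0, LF[2]=C('c')+0=8+0=8
L[3]='a': occ=1, LF[3]=C('a')+1=1+1=2
L[4]='c': occ=1, LF[4]=C('c')+1=8+1=9
L[5]='c': occ=2, LF[5]=C('c')+2=8+2=10
L[6]='b': occ=1, LF[6]=C('b')+1=6+1=7
L[7]='a': occ=2, LF[7]=C('a')+2=1+2=3
L[8]='a': occ=3, LF[8]=C('a')+3=1+3=4
L[9]='a': occ=4, LF[9]=C('a')+4=1+4=5
L[10]='$': occ=0, LF[10]=C('$')+0=0+0=0

Answer: 1 6 8 2 9 10 7 3 4 5 0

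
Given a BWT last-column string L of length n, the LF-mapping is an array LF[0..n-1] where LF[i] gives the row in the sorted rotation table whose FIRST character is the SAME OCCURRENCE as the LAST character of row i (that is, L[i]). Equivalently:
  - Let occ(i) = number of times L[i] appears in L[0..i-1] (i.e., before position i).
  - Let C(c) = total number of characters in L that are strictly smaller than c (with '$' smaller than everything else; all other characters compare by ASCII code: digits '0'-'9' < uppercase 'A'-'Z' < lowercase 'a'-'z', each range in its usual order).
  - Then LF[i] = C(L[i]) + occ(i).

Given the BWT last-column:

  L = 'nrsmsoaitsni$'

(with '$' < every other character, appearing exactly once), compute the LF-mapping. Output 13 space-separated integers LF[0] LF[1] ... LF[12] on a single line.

Char counts: '$':1, 'a':1, 'i':2, 'm':1, 'n':2, 'o':1, 'r':1, 's':3, 't':1
C (first-col start): C('$')=0, C('a')=1, C('i')=2, C('m')=4, C('n')=5, C('o')=7, C('r')=8, C('s')=9, C('t')=12
L[0]='n': occ=0, LF[0]=C('n')+0=5+0=5
L[1]='r': occ=0, LF[1]=C('r')+0=8+0=8
L[2]='s': occ=0, LF[2]=C('s')+0=9+0=9
L[3]='m': occ=0, LF[3]=C('m')+0=4+0=4
L[4]='s': occ=1, LF[4]=C('s')+1=9+1=10
L[5]='o': occ=0, LF[5]=C('o')+0=7+0=7
L[6]='a': occ=0, LF[6]=C('a')+0=1+0=1
L[7]='i': occ=0, LF[7]=C('i')+0=2+0=2
L[8]='t': occ=0, LF[8]=C('t')+0=12+0=12
L[9]='s': occ=2, LF[9]=C('s')+2=9+2=11
L[10]='n': occ=1, LF[10]=C('n')+1=5+1=6
L[11]='i': occ=1, LF[11]=C('i')+1=2+1=3
L[12]='$': occ=0, LF[12]=C('$')+0=0+0=0

Answer: 5 8 9 4 10 7 1 2 12 11 6 3 0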